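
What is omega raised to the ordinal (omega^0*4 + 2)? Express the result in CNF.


omega^(omega^0*4 + 2):
omega^0 = 1, so the exponent is 4 + 2 = 6 (finite ordinal addition).
Result = omega^6, already a single CNF term.

omega^6


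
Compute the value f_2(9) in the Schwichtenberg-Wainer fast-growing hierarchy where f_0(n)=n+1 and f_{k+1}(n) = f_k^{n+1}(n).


f_2(9) = f_1^10(9)
f_1(m) = 2m + 1.
Iterating: f_1^k(n) = 2^k*(n+1) - 1.
f_2(9) = 2^10*(9+1) - 1 = 1024*10 - 1 = 10239

10239


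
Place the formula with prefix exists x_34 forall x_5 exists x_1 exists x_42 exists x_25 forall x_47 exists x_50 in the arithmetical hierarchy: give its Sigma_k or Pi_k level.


Leading quantifier is exists, so the class is Sigma.
Number of quantifier blocks = alternations + 1 = 4 + 1 = 5.
Classification: Sigma_5

Sigma_5


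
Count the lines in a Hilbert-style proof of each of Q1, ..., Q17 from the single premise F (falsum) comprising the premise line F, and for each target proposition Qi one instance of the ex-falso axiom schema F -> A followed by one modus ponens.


Ex falso, line by line:
- 1 premise line (F)
- 17 targets, each needing 1 axiom instance (F -> Qi) + 1 MP = 2 lines: 2 * 17 = 34
Total = 1 + 34 = 35 lines.

35


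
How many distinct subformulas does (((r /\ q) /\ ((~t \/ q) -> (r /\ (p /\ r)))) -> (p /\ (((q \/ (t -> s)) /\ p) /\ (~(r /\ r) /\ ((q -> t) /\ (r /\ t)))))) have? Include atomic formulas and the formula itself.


Formula: (((r /\ q) /\ ((~t \/ q) -> (r /\ (p /\ r)))) -> (p /\ (((q \/ (t -> s)) /\ p) /\ (~(r /\ r) /\ ((q -> t) /\ (r /\ t))))))
Subformulas found:
  1. r
  2. q
  3. s
  4. t
  5. p
  6. ~t
  7. (r /\ r)
  8. (r /\ q)
  9. (t -> s)
  10. (p /\ r)
  11. (q -> t)
  12. (r /\ t)
  13. ~(r /\ r)
  14. (~t \/ q)
  15. (q \/ (t -> s))
  16. (r /\ (p /\ r))
  17. ((q \/ (t -> s)) /\ p)
  18. ((q -> t) /\ (r /\ t))
  19. ((~t \/ q) -> (r /\ (p /\ r)))
  20. (~(r /\ r) /\ ((q -> t) /\ (r /\ t)))
  21. ((r /\ q) /\ ((~t \/ q) -> (r /\ (p /\ r))))
  22. (((q \/ (t -> s)) /\ p) /\ (~(r /\ r) /\ ((q -> t) /\ (r /\ t))))
  23. (p /\ (((q \/ (t -> s)) /\ p) /\ (~(r /\ r) /\ ((q -> t) /\ (r /\ t)))))
  24. (((r /\ q) /\ ((~t \/ q) -> (r /\ (p /\ r)))) -> (p /\ (((q \/ (t -> s)) /\ p) /\ (~(r /\ r) /\ ((q -> t) /\ (r /\ t))))))
Total distinct subformulas = 24

24


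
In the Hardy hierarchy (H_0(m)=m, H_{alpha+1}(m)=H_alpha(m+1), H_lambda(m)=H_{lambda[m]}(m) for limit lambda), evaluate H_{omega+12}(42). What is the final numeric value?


H_{omega+12}(42):
Unwind the 12 successor steps: H_{omega+12}(42) = H_omega(42+12) = H_omega(54).
H_omega(m) = H_m(m) = m + m = 2m.
Result = 2 * 54 = 108

108


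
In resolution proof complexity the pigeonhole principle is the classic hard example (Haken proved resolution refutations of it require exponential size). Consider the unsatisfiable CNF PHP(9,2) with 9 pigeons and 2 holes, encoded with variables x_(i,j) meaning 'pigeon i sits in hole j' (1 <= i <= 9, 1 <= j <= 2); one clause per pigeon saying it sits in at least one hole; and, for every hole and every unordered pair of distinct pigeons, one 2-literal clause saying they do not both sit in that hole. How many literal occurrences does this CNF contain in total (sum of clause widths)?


PHP(9,2): 9 pigeons, 2 holes, 9*2 = 18 variables.
- pigeon clauses: one per pigeon -> 9 clauses of width 2 -> 18 literals
- hole clauses: 2 holes * C(9,2) = 2 * 36 -> 72 clauses of width 2 -> 144 literals
Total literal occurrences = 18 + 144 = 162

162


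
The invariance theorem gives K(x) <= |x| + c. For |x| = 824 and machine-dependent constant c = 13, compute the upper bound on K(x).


K(x) <= |x| + c = 824 + 13 = 837

837


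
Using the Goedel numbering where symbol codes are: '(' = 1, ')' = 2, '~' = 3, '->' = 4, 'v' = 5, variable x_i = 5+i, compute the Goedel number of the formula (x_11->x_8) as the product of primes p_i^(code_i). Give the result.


Formula: (x_11->x_8)
Symbol codes: [1, 16, 4, 13, 2]
Primes: [2, 3, 5, 7, 11]
p_1^1 = 2^1 = 2
p_2^16 = 3^16 = 43046721
p_3^4 = 5^4 = 625
p_4^13 = 7^13 = 96889010407
p_5^2 = 11^2 = 121
Product = 630826572592129098858750

630826572592129098858750


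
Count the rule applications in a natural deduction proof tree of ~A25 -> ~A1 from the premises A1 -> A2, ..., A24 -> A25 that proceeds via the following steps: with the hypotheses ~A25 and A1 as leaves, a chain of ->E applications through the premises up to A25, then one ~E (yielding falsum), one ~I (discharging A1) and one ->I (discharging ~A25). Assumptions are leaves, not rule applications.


From hypothesis A1, 24 ->E steps along the 24 premises yield A25.
~E with hypothesis ~A25 gives falsum (1 node); ~I discharging A1 gives ~A1 (1 node); ->I discharging ~A25 gives the goal (1 node).
Total = 24 + 3 = 27 inference nodes.

27


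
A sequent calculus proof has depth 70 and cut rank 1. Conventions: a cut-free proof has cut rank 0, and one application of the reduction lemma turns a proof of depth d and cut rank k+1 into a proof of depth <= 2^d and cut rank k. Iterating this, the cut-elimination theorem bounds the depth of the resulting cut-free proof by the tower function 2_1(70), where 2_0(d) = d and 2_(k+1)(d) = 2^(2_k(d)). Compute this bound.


Each rank reduction sends depth d to at most 2^d; cut rank r needs r reductions.
2_0(70) = 70
2_1(70) = 2^70 = 1180591620717411303424
Cut-free depth bound = 1180591620717411303424

1180591620717411303424


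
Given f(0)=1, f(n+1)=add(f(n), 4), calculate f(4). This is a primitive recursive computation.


f(0) = 1
f(1) = add(f(0), 4) = add(1, 4) = 5
f(2) = add(f(1), 4) = add(5, 4) = 9
f(3) = add(f(2), 4) = add(9, 4) = 13
f(4) = add(f(3), 4) = add(13, 4) = 17


17


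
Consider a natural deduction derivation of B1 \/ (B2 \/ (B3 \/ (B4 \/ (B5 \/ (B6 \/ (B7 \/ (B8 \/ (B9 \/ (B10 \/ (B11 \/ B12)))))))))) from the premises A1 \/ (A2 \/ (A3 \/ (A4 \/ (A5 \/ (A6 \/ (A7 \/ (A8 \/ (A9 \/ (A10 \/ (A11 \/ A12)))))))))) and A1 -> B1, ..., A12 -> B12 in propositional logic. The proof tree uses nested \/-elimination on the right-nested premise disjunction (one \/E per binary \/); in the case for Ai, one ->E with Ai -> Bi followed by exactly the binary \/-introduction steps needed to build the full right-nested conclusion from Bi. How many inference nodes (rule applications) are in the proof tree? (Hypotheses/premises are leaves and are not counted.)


Constructive dilemma with 12 branches, all disjunctions right-nested:
- \/E: the premise has 11 binary \/, each eliminated once: 11 nodes.
- ->E: one per case (Ai with Ai -> Bi gives Bi): 12 nodes.
- \/I: in case i < n, Bi needs 1 step to form Bi \/ (B(i+1) \/ ...) and then i-1 steps to prepend B(i-1), ..., B1, i.e. i steps; in case i = n, B12 needs 11 prepend steps.
  \/I total = (1 + 2 + ... + 11) + 11 = 66 + 11 = 77 nodes.
Total = 11 + 12 + 77 = 100

100


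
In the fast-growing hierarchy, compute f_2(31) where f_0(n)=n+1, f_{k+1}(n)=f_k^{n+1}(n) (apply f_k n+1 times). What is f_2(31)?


f_2(31) = f_1^32(31)
f_1(m) = 2m + 1.
Iterating: f_1^k(n) = 2^k*(n+1) - 1.
f_2(31) = 2^32*(31+1) - 1 = 4294967296*32 - 1 = 137438953471

137438953471


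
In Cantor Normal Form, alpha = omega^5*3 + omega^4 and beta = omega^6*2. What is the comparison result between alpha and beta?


Compare term by term from highest exponent:
alpha = omega^5*3 + omega^4
beta = omega^6*2
Term 1: alpha has omega^5*3, beta has omega^6*2
Term 2: alpha has omega^4*1, beta has omega^0*0
Result: alpha < beta

alpha < beta


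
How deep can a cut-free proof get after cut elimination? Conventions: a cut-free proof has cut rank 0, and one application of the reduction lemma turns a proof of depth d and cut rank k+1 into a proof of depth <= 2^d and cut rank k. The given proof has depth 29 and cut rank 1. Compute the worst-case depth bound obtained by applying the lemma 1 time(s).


Each rank reduction sends depth d to at most 2^d; cut rank r needs r reductions.
2_0(29) = 29
2_1(29) = 2^29 = 536870912
Cut-free depth bound = 536870912

536870912


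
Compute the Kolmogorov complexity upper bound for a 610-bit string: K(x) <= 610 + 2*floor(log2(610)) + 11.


floor(log2(610)) = 9
2 * 9 = 18
K(x) <= 610 + 18 + 11 = 639

639


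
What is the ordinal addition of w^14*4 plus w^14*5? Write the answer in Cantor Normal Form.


Ordinal addition w^14*4 + w^14*5:
Both terms have the same exponent 14.
w^e*c + w^e*d = w^e*(c+d).
Result = w^14*(4+5) = w^14*9

w^14*9


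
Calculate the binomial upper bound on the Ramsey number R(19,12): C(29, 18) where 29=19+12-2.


R(19,12) <= C(19+12-2, 19-1) = C(29, 18)
C(29, 18) = 29! / (18! * 11!)
= 34597290

34597290


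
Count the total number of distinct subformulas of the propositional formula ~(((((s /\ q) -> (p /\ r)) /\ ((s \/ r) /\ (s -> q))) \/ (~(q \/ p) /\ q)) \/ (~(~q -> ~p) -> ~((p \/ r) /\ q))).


Formula: ~(((((s /\ q) -> (p /\ r)) /\ ((s \/ r) /\ (s -> q))) \/ (~(q \/ p) /\ q)) \/ (~(~q -> ~p) -> ~((p \/ r) /\ q)))
Subformulas found:
  1. r
  2. q
  3. s
  4. p
  5. ~p
  6. ~q
  7. (s \/ r)
  8. (q \/ p)
  9. (s /\ q)
  10. (p /\ r)
  11. (s -> q)
  12. (p \/ r)
  13. ~(q \/ p)
  14. (~q -> ~p)
  15. ~(~q -> ~p)
  16. ((p \/ r) /\ q)
  17. (~(q \/ p) /\ q)
  18. ~((p \/ r) /\ q)
  19. ((s /\ q) -> (p /\ r))
  20. ((s \/ r) /\ (s -> q))
  21. (~(~q -> ~p) -> ~((p \/ r) /\ q))
  22. (((s /\ q) -> (p /\ r)) /\ ((s \/ r) /\ (s -> q)))
  23. ((((s /\ q) -> (p /\ r)) /\ ((s \/ r) /\ (s -> q))) \/ (~(q \/ p) /\ q))
  24. (((((s /\ q) -> (p /\ r)) /\ ((s \/ r) /\ (s -> q))) \/ (~(q \/ p) /\ q)) \/ (~(~q -> ~p) -> ~((p \/ r) /\ q)))
  25. ~(((((s /\ q) -> (p /\ r)) /\ ((s \/ r) /\ (s -> q))) \/ (~(q \/ p) /\ q)) \/ (~(~q -> ~p) -> ~((p \/ r) /\ q)))
Total distinct subformulas = 25

25


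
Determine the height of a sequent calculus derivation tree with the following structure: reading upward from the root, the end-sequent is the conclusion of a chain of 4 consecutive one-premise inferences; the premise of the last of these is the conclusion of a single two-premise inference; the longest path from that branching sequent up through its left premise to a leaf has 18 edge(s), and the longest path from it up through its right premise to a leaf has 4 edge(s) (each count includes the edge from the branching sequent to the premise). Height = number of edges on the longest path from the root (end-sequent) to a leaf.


Longest path through the left premise: 18 edges (measured from the branching sequent)
Longest path through the right premise: 4 edges
Height of the subtree rooted at the branching sequent: max(18, 4) = 18
The branching sequent sits 4 edges above the root (the chain of one-premise inferences), so height = 18 + 4 = 22

22


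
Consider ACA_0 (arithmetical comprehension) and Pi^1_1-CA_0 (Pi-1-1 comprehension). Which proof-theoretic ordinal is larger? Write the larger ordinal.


Proof-theoretic ordinal of ACA_0 (arithmetical comprehension): epsilon_0
Proof-theoretic ordinal of Pi^1_1-CA_0 (Pi-1-1 comprehension): psi_0(Omega_omega)
Comparing: epsilon_0 < psi_0(Omega_omega).
The larger ordinal is psi_0(Omega_omega) (from Pi^1_1-CA_0 (Pi-1-1 comprehension)).

psi_0(Omega_omega)


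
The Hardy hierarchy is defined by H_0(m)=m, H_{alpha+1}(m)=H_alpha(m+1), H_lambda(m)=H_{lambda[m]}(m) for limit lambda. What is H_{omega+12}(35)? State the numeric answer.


H_{omega+12}(35):
Unwind the 12 successor steps: H_{omega+12}(35) = H_omega(35+12) = H_omega(47).
H_omega(m) = H_m(m) = m + m = 2m.
Result = 2 * 47 = 94

94


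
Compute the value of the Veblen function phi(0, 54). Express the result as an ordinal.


phi(0, 54):
phi(0, beta) = omega^beta by definition.
phi(0, 54) = omega^54

omega^54


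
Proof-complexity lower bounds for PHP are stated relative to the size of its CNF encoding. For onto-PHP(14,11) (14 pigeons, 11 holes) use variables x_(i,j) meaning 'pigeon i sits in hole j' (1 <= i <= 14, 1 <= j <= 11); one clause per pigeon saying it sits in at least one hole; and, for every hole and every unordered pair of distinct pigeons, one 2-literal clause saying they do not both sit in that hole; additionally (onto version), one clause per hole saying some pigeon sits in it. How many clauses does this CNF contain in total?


onto-PHP(14,11): 14 pigeons, 11 holes, 14*11 = 154 variables.
- pigeon clauses: one per pigeon -> 14 clauses
- hole clauses: 11 holes * C(14,2) = 11 * 91 -> 1001 clauses
- onto clauses: one per hole -> 11 clauses
Total clauses = 14 + 1001 + 11 = 1026

1026


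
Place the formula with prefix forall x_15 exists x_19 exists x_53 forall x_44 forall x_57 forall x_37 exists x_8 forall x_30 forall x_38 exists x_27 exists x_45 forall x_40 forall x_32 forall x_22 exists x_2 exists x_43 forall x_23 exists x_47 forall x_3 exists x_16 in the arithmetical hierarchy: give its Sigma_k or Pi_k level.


Leading quantifier is forall, so the class is Pi.
Number of quantifier blocks = alternations + 1 = 11 + 1 = 12.
Classification: Pi_12

Pi_12


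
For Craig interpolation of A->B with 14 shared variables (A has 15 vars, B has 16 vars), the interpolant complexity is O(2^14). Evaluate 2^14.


Shared atoms = 14
Craig interpolant size bound = 2^14
= 16384

16384


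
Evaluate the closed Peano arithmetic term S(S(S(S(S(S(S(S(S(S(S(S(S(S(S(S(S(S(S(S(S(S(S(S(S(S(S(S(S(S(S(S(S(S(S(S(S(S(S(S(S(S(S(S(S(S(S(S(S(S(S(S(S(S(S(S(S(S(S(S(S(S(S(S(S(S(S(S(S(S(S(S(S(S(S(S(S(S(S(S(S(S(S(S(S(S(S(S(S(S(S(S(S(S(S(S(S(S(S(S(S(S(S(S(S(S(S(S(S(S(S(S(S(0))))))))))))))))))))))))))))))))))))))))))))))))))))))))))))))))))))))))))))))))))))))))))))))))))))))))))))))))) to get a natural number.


Counting successors applied to 0:
113 applications of S to 0 = 113

113


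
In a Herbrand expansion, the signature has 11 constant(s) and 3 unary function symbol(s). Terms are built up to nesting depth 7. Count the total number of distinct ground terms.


Herbrand terms by depth:
Depth 0: 11 constants
Depth 1: 33 new terms (running total: 44)
Depth 2: 99 new terms (running total: 143)
Depth 3: 297 new terms (running total: 440)
Depth 4: 891 new terms (running total: 1331)
Depth 5: 2673 new terms (running total: 4004)
Depth 6: 8019 new terms (running total: 12023)
Depth 7: 24057 new terms (running total: 36080)
Total distinct ground terms = 36080

36080


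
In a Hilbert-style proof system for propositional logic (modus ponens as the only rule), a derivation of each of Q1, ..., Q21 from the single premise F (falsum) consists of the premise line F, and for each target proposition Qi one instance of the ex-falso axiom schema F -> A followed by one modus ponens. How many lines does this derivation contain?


Ex falso, line by line:
- 1 premise line (F)
- 21 targets, each needing 1 axiom instance (F -> Qi) + 1 MP = 2 lines: 2 * 21 = 42
Total = 1 + 42 = 43 lines.

43


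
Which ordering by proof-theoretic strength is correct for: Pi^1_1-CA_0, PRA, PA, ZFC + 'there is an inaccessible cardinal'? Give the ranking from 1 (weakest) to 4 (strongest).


Ordering by consistency strength:
1. PRA
2. PA
3. Pi^1_1-CA_0
4. ZFC + 'there is an inaccessible cardinal'


Pi^1_1-CA_0=3, PRA=1, PA=2, ZFC + 'there is an inaccessible cardinal'=4


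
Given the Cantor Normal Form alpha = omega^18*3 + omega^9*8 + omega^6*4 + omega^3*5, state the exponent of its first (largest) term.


CNF: omega^18*3 + omega^9*8 + omega^6*4 + omega^3*5
The leading term is omega^18*3, which has exponent 18.

18


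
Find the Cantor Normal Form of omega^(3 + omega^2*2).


omega^(3 + omega^2*2):
In ordinal addition a term is absorbed by a following term of strictly larger exponent: 0 < 2, so 3 + omega^2*2 = omega^2*2.
omega raised to a CNF ordinal is a single CNF term: Result = omega^(omega^2*2)

omega^(omega^2*2)


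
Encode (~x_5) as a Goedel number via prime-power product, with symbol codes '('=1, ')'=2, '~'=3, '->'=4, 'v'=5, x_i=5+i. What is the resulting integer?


Formula: (~x_5)
Symbol codes: [1, 3, 10, 2]
Primes: [2, 3, 5, 7]
p_1^1 = 2^1 = 2
p_2^3 = 3^3 = 27
p_3^10 = 5^10 = 9765625
p_4^2 = 7^2 = 49
Product = 25839843750

25839843750


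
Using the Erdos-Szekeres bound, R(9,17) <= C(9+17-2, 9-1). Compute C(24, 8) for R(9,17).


R(9,17) <= C(9+17-2, 9-1) = C(24, 8)
C(24, 8) = 24! / (8! * 16!)
= 735471

735471


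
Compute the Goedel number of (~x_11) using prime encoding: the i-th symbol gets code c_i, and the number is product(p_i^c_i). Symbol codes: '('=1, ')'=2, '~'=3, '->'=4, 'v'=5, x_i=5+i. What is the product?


Formula: (~x_11)
Symbol codes: [1, 3, 16, 2]
Primes: [2, 3, 5, 7]
p_1^1 = 2^1 = 2
p_2^3 = 3^3 = 27
p_3^16 = 5^16 = 152587890625
p_4^2 = 7^2 = 49
Product = 403747558593750

403747558593750


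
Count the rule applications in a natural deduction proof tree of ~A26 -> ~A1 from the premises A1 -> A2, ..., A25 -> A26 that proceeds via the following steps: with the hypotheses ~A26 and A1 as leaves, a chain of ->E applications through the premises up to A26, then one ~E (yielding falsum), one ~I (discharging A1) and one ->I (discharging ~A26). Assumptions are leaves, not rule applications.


From hypothesis A1, 25 ->E steps along the 25 premises yield A26.
~E with hypothesis ~A26 gives falsum (1 node); ~I discharging A1 gives ~A1 (1 node); ->I discharging ~A26 gives the goal (1 node).
Total = 25 + 3 = 28 inference nodes.

28


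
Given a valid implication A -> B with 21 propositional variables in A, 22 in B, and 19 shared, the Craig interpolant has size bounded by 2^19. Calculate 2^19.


Shared atoms = 19
Craig interpolant size bound = 2^19
= 524288

524288


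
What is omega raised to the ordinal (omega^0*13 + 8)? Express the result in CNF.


omega^(omega^0*13 + 8):
omega^0 = 1, so the exponent is 13 + 8 = 21 (finite ordinal addition).
Result = omega^21, already a single CNF term.

omega^21


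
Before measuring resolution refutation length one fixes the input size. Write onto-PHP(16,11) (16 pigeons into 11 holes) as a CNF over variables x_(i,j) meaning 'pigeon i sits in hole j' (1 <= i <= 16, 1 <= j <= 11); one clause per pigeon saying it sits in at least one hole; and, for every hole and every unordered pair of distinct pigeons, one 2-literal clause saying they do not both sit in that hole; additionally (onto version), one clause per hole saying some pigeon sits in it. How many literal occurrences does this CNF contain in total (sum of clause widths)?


onto-PHP(16,11): 16 pigeons, 11 holes, 16*11 = 176 variables.
- pigeon clauses: one per pigeon -> 16 clauses of width 11 -> 176 literals
- hole clauses: 11 holes * C(16,2) = 11 * 120 -> 1320 clauses of width 2 -> 2640 literals
- onto clauses: one per hole -> 11 clauses of width 16 -> 176 literals
Total literal occurrences = 176 + 2640 + 176 = 2992

2992


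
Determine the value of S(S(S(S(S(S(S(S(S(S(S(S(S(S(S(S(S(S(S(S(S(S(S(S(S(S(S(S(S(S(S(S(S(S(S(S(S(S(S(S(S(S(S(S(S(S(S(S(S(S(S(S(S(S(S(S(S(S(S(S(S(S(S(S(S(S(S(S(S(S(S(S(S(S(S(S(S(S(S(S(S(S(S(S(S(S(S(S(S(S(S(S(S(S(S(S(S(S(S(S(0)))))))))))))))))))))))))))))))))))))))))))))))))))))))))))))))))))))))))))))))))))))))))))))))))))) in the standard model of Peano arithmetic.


Counting successors applied to 0:
100 applications of S to 0 = 100

100


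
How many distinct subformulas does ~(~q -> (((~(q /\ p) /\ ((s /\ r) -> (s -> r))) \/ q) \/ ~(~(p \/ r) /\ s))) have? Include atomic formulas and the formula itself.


Formula: ~(~q -> (((~(q /\ p) /\ ((s /\ r) -> (s -> r))) \/ q) \/ ~(~(p \/ r) /\ s)))
Subformulas found:
  1. r
  2. q
  3. s
  4. p
  5. ~q
  6. (q /\ p)
  7. (s -> r)
  8. (s /\ r)
  9. (p \/ r)
  10. ~(p \/ r)
  11. ~(q /\ p)
  12. (~(p \/ r) /\ s)
  13. ~(~(p \/ r) /\ s)
  14. ((s /\ r) -> (s -> r))
  15. (~(q /\ p) /\ ((s /\ r) -> (s -> r)))
  16. ((~(q /\ p) /\ ((s /\ r) -> (s -> r))) \/ q)
  17. (((~(q /\ p) /\ ((s /\ r) -> (s -> r))) \/ q) \/ ~(~(p \/ r) /\ s))
  18. (~q -> (((~(q /\ p) /\ ((s /\ r) -> (s -> r))) \/ q) \/ ~(~(p \/ r) /\ s)))
  19. ~(~q -> (((~(q /\ p) /\ ((s /\ r) -> (s -> r))) \/ q) \/ ~(~(p \/ r) /\ s)))
Total distinct subformulas = 19

19


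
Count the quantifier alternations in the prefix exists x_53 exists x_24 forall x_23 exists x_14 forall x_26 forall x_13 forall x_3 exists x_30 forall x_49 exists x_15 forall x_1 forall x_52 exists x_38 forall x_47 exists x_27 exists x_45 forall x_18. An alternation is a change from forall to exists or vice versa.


Walk the prefix and count type changes:
  position 1: exists -> exists
  position 2: exists -> forall <-- alternation
  position 3: forall -> exists <-- alternation
  position 4: exists -> forall <-- alternation
  position 5: forall -> forall
  position 6: forall -> forall
  position 7: forall -> exists <-- alternation
  position 8: exists -> forall <-- alternation
  position 9: forall -> exists <-- alternation
  position 10: exists -> forall <-- alternation
  position 11: forall -> forall
  position 12: forall -> exists <-- alternation
  position 13: exists -> forall <-- alternation
  position 14: forall -> exists <-- alternation
  position 15: exists -> exists
  position 16: exists -> forall <-- alternation
Total alternations = 11

11


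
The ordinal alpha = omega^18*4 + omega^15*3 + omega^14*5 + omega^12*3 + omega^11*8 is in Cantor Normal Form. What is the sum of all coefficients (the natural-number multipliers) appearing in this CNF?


CNF: omega^18*4 + omega^15*3 + omega^14*5 + omega^12*3 + omega^11*8
Coefficients: 4 + 3 + 5 + 3 + 8 = 23

23


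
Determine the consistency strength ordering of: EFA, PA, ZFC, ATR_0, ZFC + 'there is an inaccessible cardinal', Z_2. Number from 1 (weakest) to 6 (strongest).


Ordering by consistency strength:
1. EFA
2. PA
3. ATR_0
4. Z_2
5. ZFC
6. ZFC + 'there is an inaccessible cardinal'


EFA=1, PA=2, ZFC=5, ATR_0=3, ZFC + 'there is an inaccessible cardinal'=6, Z_2=4


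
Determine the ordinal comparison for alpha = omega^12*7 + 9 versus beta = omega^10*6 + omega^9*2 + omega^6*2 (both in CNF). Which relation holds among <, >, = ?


Compare term by term from highest exponent:
alpha = omega^12*7 + 9
beta = omega^10*6 + omega^9*2 + omega^6*2
Term 1: alpha has omega^12*7, beta has omega^10*6
Term 2: alpha has omega^0*9, beta has omega^9*2
Term 3: alpha has omega^0*0, beta has omega^6*2
Result: alpha > beta

alpha > beta


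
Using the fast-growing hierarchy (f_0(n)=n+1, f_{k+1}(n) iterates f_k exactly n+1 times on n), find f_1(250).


f_1(250) = f_0^251(250)
f_0 adds 1 each time, applied 251 times.
f_1(250) = 250 + 251 = 501

501


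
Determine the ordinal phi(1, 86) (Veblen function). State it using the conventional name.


phi(1, 86):
phi(1, beta) = epsilon_beta (the beta-th epsilon number).
phi(1, 86) = epsilon_86

epsilon_86


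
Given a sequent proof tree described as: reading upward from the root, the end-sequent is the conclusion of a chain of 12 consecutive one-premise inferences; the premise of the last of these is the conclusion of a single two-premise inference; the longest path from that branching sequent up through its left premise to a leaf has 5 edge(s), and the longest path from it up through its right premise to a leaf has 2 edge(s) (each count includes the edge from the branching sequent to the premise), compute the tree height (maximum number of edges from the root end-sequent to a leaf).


Longest path through the left premise: 5 edges (measured from the branching sequent)
Longest path through the right premise: 2 edges
Height of the subtree rooted at the branching sequent: max(5, 2) = 5
The branching sequent sits 12 edges above the root (the chain of one-premise inferences), so height = 5 + 12 = 17

17


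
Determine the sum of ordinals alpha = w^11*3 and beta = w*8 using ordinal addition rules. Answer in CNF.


Ordinal addition w^11*3 + w*8:
Leading exponent of alpha (11) > leading exponent of beta (1).
Since alpha's term has higher exponent than beta's leading term,
the sum is simply alpha followed by beta.
Result = w^11*3 + w*8

w^11*3 + w*8


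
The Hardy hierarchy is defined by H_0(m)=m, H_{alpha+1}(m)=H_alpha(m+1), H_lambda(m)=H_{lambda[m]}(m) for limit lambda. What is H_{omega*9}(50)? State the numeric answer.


H_{omega*9}(50):
For the Hardy hierarchy, H_{omega*k}(n) = 2^k * n.
2^9 = 512.
512 * 50 = 25600

25600


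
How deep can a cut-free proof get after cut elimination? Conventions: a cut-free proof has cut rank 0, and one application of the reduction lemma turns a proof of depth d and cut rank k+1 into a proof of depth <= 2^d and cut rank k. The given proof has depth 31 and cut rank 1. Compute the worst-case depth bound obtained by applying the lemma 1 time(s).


Each rank reduction sends depth d to at most 2^d; cut rank r needs r reductions.
2_0(31) = 31
2_1(31) = 2^31 = 2147483648
Cut-free depth bound = 2147483648

2147483648


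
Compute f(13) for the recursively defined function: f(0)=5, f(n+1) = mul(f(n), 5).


f(0) = 5
f(1) = mul(f(0), 5) = mul(5, 5) = 25
f(2) = mul(f(1), 5) = mul(25, 5) = 125
f(3) = mul(f(2), 5) = mul(125, 5) = 625
f(4) = mul(f(3), 5) = mul(625, 5) = 3125
f(5) = mul(f(4), 5) = mul(3125, 5) = 15625
f(6) = mul(f(5), 5) = mul(15625, 5) = 78125
f(7) = mul(f(6), 5) = mul(78125, 5) = 390625
f(8) = mul(f(7), 5) = mul(390625, 5) = 1953125
f(9) = mul(f(8), 5) = mul(1953125, 5) = 9765625
f(10) = mul(f(9), 5) = mul(9765625, 5) = 48828125
f(11) = mul(f(10), 5) = mul(48828125, 5) = 244140625
f(12) = mul(f(11), 5) = mul(244140625, 5) = 1220703125
f(13) = mul(f(12), 5) = mul(1220703125, 5) = 6103515625


6103515625


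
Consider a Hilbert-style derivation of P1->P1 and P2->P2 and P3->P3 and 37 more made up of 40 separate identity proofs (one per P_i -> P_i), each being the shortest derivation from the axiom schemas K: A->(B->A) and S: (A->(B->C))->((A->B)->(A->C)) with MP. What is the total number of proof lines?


The shortest proof of A->A from K and S in the Hilbert calculus has exactly 5 lines:
(1) K instance A->((A->A)->A), (2) S instance, (3) MP on 1,2, (4) K instance A->(A->A), (5) MP on 3,4.
For 40 independent identities: 40 * 5 = 200 lines total.

200


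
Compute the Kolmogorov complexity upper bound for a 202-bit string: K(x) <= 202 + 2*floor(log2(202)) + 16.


floor(log2(202)) = 7
2 * 7 = 14
K(x) <= 202 + 14 + 16 = 232

232


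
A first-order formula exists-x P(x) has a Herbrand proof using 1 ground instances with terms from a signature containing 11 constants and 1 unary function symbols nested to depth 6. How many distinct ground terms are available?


Herbrand terms by depth:
Depth 0: 11 constants
Depth 1: 11 new terms (running total: 22)
Depth 2: 11 new terms (running total: 33)
Depth 3: 11 new terms (running total: 44)
Depth 4: 11 new terms (running total: 55)
Depth 5: 11 new terms (running total: 66)
Depth 6: 11 new terms (running total: 77)
Total distinct ground terms = 77

77


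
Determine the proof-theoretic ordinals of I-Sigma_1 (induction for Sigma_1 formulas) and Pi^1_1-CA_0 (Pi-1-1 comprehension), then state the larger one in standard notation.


Proof-theoretic ordinal of I-Sigma_1 (induction for Sigma_1 formulas): omega^omega
Proof-theoretic ordinal of Pi^1_1-CA_0 (Pi-1-1 comprehension): psi_0(Omega_omega)
Comparing: omega^omega < psi_0(Omega_omega).
The larger ordinal is psi_0(Omega_omega) (from Pi^1_1-CA_0 (Pi-1-1 comprehension)).

psi_0(Omega_omega)


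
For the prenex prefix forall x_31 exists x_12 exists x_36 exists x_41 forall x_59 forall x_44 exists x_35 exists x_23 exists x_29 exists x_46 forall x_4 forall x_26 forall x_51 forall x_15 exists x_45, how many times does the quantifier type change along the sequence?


Walk the prefix and count type changes:
  position 1: forall -> exists <-- alternation
  position 2: exists -> exists
  position 3: exists -> exists
  position 4: exists -> forall <-- alternation
  position 5: forall -> forall
  position 6: forall -> exists <-- alternation
  position 7: exists -> exists
  position 8: exists -> exists
  position 9: exists -> exists
  position 10: exists -> forall <-- alternation
  position 11: forall -> forall
  position 12: forall -> forall
  position 13: forall -> forall
  position 14: forall -> exists <-- alternation
Total alternations = 5

5


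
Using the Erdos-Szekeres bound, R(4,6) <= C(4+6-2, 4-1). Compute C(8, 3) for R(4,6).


R(4,6) <= C(4+6-2, 4-1) = C(8, 3)
C(8, 3) = 8! / (3! * 5!)
= 56

56


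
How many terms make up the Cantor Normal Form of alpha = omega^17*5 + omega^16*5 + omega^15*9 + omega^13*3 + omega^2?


CNF: omega^17*5 + omega^16*5 + omega^15*9 + omega^13*3 + omega^2
Count the summands separated by '+':
  term 1: omega^17*5
  term 2: omega^16*5
  term 3: omega^15*9
  term 4: omega^13*3
  term 5: omega^2
Total terms = 5

5


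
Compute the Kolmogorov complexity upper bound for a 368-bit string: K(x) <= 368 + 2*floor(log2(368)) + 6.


floor(log2(368)) = 8
2 * 8 = 16
K(x) <= 368 + 16 + 6 = 390

390


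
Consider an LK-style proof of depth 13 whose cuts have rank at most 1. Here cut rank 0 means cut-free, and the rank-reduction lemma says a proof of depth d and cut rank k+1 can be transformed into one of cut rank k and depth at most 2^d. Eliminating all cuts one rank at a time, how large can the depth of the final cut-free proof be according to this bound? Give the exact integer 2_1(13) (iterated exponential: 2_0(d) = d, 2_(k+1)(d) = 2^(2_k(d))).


Each rank reduction sends depth d to at most 2^d; cut rank r needs r reductions.
2_0(13) = 13
2_1(13) = 2^13 = 8192
Cut-free depth bound = 8192

8192


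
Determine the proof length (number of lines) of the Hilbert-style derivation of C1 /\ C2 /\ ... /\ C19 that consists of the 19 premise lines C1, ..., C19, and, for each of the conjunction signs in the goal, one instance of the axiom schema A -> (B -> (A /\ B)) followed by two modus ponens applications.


Conjoining 19 premises:
- 19 premise lines
- the goal has 18 conjunction signs; each costs 1 axiom instance + 2 MP = 3 lines: 3 * 18 = 54
Total = 19 + 54 = 73 lines.

73


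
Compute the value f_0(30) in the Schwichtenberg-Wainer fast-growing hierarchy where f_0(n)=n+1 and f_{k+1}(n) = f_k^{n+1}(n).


f_0(30) = 30 + 1 = 31

31


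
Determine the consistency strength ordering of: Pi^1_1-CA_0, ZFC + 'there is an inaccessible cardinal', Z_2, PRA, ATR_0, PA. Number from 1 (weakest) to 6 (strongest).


Ordering by consistency strength:
1. PRA
2. PA
3. ATR_0
4. Pi^1_1-CA_0
5. Z_2
6. ZFC + 'there is an inaccessible cardinal'


Pi^1_1-CA_0=4, ZFC + 'there is an inaccessible cardinal'=6, Z_2=5, PRA=1, ATR_0=3, PA=2


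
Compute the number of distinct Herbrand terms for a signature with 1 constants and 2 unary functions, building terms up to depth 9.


Herbrand terms by depth:
Depth 0: 1 constants
Depth 1: 2 new terms (running total: 3)
Depth 2: 4 new terms (running total: 7)
Depth 3: 8 new terms (running total: 15)
Depth 4: 16 new terms (running total: 31)
Depth 5: 32 new terms (running total: 63)
Depth 6: 64 new terms (running total: 127)
Depth 7: 128 new terms (running total: 255)
Depth 8: 256 new terms (running total: 511)
Depth 9: 512 new terms (running total: 1023)
Total distinct ground terms = 1023

1023


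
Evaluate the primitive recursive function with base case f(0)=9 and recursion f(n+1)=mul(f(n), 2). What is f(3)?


f(0) = 9
f(1) = mul(f(0), 2) = mul(9, 2) = 18
f(2) = mul(f(1), 2) = mul(18, 2) = 36
f(3) = mul(f(2), 2) = mul(36, 2) = 72


72


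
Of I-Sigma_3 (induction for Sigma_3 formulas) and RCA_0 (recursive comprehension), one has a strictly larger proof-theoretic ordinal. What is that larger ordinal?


Proof-theoretic ordinal of I-Sigma_3 (induction for Sigma_3 formulas): omega^(omega^(omega^omega))
Proof-theoretic ordinal of RCA_0 (recursive comprehension): omega^omega
Comparing: omega^omega < omega^(omega^(omega^omega)).
The larger ordinal is omega^(omega^(omega^omega)) (from I-Sigma_3 (induction for Sigma_3 formulas)).

omega^(omega^(omega^omega))


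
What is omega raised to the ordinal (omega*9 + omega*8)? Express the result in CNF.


omega^(omega*9 + omega*8):
Both terms of the exponent have the same exponent 1, so they merge: omega*9 + omega*8 = omega*(9+8) = omega*17.
omega raised to a CNF ordinal is a single CNF term: Result = omega^(omega*17)

omega^(omega*17)


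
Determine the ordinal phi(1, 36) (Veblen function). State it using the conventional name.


phi(1, 36):
phi(1, beta) = epsilon_beta (the beta-th epsilon number).
phi(1, 36) = epsilon_36

epsilon_36


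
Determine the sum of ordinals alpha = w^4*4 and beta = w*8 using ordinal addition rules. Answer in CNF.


Ordinal addition w^4*4 + w*8:
Leading exponent of alpha (4) > leading exponent of beta (1).
Since alpha's term has higher exponent than beta's leading term,
the sum is simply alpha followed by beta.
Result = w^4*4 + w*8

w^4*4 + w*8


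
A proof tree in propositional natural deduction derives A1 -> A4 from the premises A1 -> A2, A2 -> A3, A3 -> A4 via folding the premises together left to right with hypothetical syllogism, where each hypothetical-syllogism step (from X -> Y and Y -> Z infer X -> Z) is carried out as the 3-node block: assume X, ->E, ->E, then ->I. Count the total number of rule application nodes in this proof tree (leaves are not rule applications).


There are 3 premises in the chain. The first HS step combines premises 1 and 2; each further premise needs one more HS step.
So 3 premises require 3 - 1 = 2 hypothetical-syllogism steps.
Each HS step uses 3 inference nodes (->E, ->E, ->I).
2 * 3 = 6 total inference nodes.

6


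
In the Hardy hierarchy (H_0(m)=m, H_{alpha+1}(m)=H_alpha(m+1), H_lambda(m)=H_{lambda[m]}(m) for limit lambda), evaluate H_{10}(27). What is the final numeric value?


H_10(27):
For finite ordinals k, H_k(n) = n + k (each successor step adds 1).
H_10(27) = 27 + 10 = 37

37


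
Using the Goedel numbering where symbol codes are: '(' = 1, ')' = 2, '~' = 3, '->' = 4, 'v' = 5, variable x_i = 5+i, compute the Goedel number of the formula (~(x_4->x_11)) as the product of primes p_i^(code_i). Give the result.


Formula: (~(x_4->x_11))
Symbol codes: [1, 3, 1, 9, 4, 16, 2, 2]
Primes: [2, 3, 5, 7, 11, 13, 17, 19]
p_1^1 = 2^1 = 2
p_2^3 = 3^3 = 27
p_3^1 = 5^1 = 5
p_4^9 = 7^9 = 40353607
p_5^4 = 11^4 = 14641
p_6^16 = 13^16 = 665416609183179841
p_7^2 = 17^2 = 289
p_8^2 = 19^2 = 361
Product = 11074281187193229644161596632123174610

11074281187193229644161596632123174610


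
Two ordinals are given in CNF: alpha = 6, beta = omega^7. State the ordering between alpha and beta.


Compare term by term from highest exponent:
alpha = 6
beta = omega^7
Term 1: alpha has omega^0*6, beta has omega^7*1
Result: alpha < beta

alpha < beta


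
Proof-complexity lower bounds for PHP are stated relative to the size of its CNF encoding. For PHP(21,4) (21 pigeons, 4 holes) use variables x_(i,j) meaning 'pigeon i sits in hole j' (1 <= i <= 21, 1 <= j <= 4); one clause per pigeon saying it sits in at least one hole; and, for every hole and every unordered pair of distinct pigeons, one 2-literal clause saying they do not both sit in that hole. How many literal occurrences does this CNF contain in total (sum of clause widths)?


PHP(21,4): 21 pigeons, 4 holes, 21*4 = 84 variables.
- pigeon clauses: one per pigeon -> 21 clauses of width 4 -> 84 literals
- hole clauses: 4 holes * C(21,2) = 4 * 210 -> 840 clauses of width 2 -> 1680 literals
Total literal occurrences = 84 + 1680 = 1764

1764


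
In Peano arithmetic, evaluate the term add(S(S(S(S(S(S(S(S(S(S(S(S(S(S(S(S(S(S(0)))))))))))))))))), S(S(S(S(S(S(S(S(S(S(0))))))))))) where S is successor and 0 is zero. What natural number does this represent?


add(S^18(0), S^10(0)):
S^18(0) = 18
S^10(0) = 10
18 + 10 = 28

28


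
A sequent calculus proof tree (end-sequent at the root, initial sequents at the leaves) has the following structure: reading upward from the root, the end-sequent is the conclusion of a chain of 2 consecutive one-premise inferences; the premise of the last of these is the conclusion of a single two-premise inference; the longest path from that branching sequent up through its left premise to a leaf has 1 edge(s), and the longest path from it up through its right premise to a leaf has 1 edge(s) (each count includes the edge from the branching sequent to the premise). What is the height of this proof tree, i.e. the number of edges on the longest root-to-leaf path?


Longest path through the left premise: 1 edges (measured from the branching sequent)
Longest path through the right premise: 1 edges
Height of the subtree rooted at the branching sequent: max(1, 1) = 1
The branching sequent sits 2 edges above the root (the chain of one-premise inferences), so height = 1 + 2 = 3

3


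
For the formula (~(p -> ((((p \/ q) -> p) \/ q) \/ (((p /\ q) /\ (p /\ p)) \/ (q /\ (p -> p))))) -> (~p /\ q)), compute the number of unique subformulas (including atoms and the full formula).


Formula: (~(p -> ((((p \/ q) -> p) \/ q) \/ (((p /\ q) /\ (p /\ p)) \/ (q /\ (p -> p))))) -> (~p /\ q))
Subformulas found:
  1. q
  2. p
  3. ~p
  4. (p /\ q)
  5. (p -> p)
  6. (p \/ q)
  7. (p /\ p)
  8. (~p /\ q)
  9. ((p \/ q) -> p)
  10. (q /\ (p -> p))
  11. (((p \/ q) -> p) \/ q)
  12. ((p /\ q) /\ (p /\ p))
  13. (((p /\ q) /\ (p /\ p)) \/ (q /\ (p -> p)))
  14. ((((p \/ q) -> p) \/ q) \/ (((p /\ q) /\ (p /\ p)) \/ (q /\ (p -> p))))
  15. (p -> ((((p \/ q) -> p) \/ q) \/ (((p /\ q) /\ (p /\ p)) \/ (q /\ (p -> p)))))
  16. ~(p -> ((((p \/ q) -> p) \/ q) \/ (((p /\ q) /\ (p /\ p)) \/ (q /\ (p -> p)))))
  17. (~(p -> ((((p \/ q) -> p) \/ q) \/ (((p /\ q) /\ (p /\ p)) \/ (q /\ (p -> p))))) -> (~p /\ q))
Total distinct subformulas = 17

17


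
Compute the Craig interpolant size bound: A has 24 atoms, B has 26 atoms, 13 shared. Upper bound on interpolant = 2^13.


Shared atoms = 13
Craig interpolant size bound = 2^13
= 8192

8192


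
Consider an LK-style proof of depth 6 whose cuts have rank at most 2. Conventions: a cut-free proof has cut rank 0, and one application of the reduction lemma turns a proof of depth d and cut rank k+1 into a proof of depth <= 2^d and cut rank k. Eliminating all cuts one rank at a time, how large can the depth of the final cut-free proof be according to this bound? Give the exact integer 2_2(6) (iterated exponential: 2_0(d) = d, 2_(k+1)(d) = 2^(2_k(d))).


Each rank reduction sends depth d to at most 2^d; cut rank r needs r reductions.
2_0(6) = 6
2_1(6) = 2^6 = 64
2_2(6) = 2^64 = 18446744073709551616
Cut-free depth bound = 18446744073709551616

18446744073709551616


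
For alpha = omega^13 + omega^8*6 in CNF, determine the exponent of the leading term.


CNF: omega^13 + omega^8*6
The leading term is omega^13, which has exponent 13.

13


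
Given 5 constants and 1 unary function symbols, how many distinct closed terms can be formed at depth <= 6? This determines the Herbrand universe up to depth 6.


Herbrand terms by depth:
Depth 0: 5 constants
Depth 1: 5 new terms (running total: 10)
Depth 2: 5 new terms (running total: 15)
Depth 3: 5 new terms (running total: 20)
Depth 4: 5 new terms (running total: 25)
Depth 5: 5 new terms (running total: 30)
Depth 6: 5 new terms (running total: 35)
Total distinct ground terms = 35

35


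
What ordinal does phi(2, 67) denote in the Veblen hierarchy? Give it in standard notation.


phi(2, 67):
phi(2, beta) = zeta_beta (the beta-th zeta number, fixed point of epsilon).
phi(2, 67) = zeta_67

zeta_67


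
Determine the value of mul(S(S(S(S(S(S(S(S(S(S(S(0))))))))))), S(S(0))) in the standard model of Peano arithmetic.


mul(S^11(0), S^2(0)):
S^11(0) = 11
S^2(0) = 2
11 * 2 = 22

22


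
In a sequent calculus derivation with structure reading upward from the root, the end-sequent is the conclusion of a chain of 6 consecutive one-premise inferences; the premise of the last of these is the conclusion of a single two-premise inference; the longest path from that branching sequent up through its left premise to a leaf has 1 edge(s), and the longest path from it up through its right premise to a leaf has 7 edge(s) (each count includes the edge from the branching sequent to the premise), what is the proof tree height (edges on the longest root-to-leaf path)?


Longest path through the left premise: 1 edges (measured from the branching sequent)
Longest path through the right premise: 7 edges
Height of the subtree rooted at the branching sequent: max(1, 7) = 7
The branching sequent sits 6 edges above the root (the chain of one-premise inferences), so height = 7 + 6 = 13

13
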